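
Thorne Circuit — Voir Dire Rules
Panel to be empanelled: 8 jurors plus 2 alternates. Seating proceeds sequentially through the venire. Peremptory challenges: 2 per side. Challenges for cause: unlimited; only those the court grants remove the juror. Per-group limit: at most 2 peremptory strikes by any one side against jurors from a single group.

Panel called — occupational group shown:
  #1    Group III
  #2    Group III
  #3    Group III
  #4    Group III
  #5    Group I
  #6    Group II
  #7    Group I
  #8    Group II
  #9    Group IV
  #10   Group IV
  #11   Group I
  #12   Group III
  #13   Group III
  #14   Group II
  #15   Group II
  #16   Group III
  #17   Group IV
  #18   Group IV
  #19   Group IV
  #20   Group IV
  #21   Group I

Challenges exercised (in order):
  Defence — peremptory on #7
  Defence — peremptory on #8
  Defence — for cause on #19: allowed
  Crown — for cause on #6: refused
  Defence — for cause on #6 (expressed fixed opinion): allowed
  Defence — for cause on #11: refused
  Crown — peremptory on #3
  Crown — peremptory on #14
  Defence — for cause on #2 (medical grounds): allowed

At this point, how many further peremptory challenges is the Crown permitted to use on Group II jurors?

0

Crown peremptories so far: #3, #14 — 2 of 2 used, 0 left overall.
Against Group II: #14 — 1 used; per-group cap 2 leaves 1.
Binding limit: min(0, 1) = 0.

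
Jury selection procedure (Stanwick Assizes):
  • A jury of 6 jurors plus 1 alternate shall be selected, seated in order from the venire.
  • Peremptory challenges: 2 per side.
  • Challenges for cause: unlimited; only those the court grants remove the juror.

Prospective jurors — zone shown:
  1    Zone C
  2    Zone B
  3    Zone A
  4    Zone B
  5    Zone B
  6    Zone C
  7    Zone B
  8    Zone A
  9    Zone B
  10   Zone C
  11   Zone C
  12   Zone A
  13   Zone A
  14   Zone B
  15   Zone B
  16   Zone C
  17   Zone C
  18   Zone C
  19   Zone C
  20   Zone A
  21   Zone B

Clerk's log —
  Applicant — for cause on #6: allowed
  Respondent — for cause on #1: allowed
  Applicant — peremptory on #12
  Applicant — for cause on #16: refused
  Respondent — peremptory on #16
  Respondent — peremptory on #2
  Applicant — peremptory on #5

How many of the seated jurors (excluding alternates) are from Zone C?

Removed: #1, #2, #5, #6, #12, #16.
Seated jurors 1–6: #3, #4, #7, #8, #9, #10 (alternates #11 not counted).
Of those, in Zone C: #10 → 1.

1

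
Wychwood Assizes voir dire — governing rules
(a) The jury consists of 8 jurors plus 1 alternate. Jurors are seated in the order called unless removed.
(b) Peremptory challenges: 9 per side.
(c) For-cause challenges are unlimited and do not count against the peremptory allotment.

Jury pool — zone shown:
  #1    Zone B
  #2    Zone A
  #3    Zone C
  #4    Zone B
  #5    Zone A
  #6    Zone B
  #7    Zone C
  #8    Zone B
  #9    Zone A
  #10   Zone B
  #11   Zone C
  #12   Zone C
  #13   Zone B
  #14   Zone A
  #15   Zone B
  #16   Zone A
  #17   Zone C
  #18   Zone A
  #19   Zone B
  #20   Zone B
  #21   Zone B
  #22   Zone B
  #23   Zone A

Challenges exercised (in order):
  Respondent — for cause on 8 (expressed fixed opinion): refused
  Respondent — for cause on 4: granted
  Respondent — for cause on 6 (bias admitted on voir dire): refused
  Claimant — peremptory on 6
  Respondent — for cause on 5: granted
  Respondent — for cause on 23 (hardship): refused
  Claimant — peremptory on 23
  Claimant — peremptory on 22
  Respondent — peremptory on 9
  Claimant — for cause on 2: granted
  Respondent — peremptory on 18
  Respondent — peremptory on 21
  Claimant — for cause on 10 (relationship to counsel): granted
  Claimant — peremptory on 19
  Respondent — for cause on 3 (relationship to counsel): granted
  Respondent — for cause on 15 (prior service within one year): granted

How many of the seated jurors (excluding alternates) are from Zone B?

Removed: #2, #3, #4, #5, #6, #9, #10, #15, #18, #19, #21, #22, #23.
Seated jurors 1–8: #1, #7, #8, #11, #12, #13, #14, #16 (alternates #17 not counted).
Of those, in Zone B: #1, #8, #13 → 3.

3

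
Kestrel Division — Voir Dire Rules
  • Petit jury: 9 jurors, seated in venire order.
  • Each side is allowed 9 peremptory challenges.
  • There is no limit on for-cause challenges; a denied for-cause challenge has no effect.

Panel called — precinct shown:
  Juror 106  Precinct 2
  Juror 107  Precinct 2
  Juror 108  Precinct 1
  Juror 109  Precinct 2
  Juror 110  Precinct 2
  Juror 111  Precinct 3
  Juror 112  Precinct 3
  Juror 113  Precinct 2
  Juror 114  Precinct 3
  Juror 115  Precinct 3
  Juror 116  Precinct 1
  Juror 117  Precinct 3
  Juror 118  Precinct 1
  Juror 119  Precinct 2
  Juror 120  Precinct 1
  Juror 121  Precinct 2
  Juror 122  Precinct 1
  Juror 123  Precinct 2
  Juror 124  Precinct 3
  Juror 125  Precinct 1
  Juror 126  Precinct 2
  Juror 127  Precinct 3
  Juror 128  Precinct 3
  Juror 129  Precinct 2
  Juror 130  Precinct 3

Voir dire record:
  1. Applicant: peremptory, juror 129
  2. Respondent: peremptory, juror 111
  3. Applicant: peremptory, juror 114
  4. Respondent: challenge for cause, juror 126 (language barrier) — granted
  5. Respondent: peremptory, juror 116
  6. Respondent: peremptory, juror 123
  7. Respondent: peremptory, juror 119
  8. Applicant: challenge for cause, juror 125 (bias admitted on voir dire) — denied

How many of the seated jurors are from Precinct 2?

Removed: #111, #114, #116, #119, #123, #126, #129.
Seated jurors 1–9: #106, #107, #108, #109, #110, #112, #113, #115, #117.
Of those, in Precinct 2: #106, #107, #109, #110, #113 → 5.

5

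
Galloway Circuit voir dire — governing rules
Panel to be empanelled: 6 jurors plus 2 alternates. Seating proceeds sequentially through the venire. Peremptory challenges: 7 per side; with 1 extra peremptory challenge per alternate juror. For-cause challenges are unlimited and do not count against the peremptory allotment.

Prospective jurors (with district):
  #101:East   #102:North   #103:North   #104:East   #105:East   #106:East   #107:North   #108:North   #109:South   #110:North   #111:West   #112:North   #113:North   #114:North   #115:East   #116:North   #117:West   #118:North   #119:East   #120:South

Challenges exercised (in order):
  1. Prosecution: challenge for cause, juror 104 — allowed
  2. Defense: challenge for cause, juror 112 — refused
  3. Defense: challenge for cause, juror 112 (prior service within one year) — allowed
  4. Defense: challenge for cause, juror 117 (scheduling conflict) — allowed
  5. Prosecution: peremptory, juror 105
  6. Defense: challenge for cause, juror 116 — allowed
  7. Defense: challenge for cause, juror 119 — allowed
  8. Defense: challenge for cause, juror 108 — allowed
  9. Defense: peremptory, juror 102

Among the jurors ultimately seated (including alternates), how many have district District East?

2

Removed: #102, #104, #105, #108, #112, #116, #117, #119.
Seated (8 incl. alternates): #101, #103, #106, #107, #109, #110, #111, #113.
Of those, in District East: #101, #106 → 2.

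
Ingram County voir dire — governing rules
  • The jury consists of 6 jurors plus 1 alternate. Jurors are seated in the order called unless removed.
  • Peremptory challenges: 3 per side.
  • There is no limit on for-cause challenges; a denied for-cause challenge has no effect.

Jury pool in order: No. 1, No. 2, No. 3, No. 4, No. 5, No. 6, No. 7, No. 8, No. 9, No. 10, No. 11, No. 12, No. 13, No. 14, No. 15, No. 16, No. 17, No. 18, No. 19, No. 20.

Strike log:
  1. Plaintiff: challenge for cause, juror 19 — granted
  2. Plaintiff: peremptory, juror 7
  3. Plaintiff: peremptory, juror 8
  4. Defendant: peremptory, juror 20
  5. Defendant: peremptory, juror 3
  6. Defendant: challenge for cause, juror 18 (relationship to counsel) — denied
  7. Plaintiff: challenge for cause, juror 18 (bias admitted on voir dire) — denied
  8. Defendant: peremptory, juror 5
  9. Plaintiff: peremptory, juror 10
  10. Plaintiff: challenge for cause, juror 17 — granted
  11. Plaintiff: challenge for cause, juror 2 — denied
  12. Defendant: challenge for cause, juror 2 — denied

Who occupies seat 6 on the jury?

Removed: #3, #5, #7, #8, #10, #17, #19, #20. (#2, #18 stay — for-cause denied.)
Seating in order: seats 1–6 → #1, #2, #4, #6, #9, #11; alternates → #12.
So seat 6 is #11.

11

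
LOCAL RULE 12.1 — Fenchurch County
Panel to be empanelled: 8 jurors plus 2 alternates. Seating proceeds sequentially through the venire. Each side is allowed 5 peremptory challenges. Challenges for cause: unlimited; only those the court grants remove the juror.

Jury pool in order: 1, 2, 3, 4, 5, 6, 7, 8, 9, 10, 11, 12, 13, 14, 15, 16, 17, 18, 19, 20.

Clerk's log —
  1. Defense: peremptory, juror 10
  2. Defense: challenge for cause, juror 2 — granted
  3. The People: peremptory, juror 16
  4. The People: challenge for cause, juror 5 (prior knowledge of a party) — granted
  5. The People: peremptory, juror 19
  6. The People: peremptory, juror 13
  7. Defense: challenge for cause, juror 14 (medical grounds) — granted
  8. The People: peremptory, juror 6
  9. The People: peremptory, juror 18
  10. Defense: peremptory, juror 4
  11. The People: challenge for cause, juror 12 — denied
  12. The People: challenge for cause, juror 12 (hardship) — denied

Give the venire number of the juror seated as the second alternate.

Removed: #2, #4, #5, #6, #10, #13, #14, #16, #18, #19. (#12 stays — for-cause denied.)
Filling seats in venire order through position 10: #1, #3, #7, #8, #9, #11, #12, #15, #17, #20.
So alternate 2 is #20.

20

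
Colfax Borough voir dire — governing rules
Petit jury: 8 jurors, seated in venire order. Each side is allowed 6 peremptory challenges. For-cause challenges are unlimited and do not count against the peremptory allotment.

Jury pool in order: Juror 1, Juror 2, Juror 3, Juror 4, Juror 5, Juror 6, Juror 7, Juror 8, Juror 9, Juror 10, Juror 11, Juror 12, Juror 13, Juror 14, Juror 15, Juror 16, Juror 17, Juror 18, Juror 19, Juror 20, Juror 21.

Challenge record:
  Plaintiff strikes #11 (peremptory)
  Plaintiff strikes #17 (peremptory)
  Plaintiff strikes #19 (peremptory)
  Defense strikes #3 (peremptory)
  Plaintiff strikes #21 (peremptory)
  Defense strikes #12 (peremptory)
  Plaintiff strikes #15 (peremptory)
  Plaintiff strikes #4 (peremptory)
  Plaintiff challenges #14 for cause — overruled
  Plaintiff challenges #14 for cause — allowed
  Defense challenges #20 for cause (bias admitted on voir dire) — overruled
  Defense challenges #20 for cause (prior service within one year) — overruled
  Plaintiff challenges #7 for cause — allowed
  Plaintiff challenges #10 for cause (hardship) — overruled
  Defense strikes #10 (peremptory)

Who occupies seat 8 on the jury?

Removed: #3, #4, #7, #10, #11, #12, #14, #15, #17, #19, #21. (#20 stays — for-cause denied.)
Seating in order: seats 1–8 → #1, #2, #5, #6, #8, #9, #13, #16.
So seat 8 is #16.

16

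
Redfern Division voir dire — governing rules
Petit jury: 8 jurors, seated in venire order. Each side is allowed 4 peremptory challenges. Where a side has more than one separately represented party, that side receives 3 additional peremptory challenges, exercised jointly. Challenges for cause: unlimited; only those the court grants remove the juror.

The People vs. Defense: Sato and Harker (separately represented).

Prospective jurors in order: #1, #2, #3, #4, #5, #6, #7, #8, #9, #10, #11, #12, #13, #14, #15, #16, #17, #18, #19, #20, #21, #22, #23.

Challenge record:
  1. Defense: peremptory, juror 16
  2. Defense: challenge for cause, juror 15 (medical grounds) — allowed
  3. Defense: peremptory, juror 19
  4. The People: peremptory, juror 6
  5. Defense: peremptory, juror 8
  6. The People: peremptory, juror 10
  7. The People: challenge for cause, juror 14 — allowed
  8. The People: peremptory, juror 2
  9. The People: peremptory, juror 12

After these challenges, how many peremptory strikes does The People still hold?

The People allotment: 4.
The People peremptories used: #6, #10, #2, #12 — 4 (the for-cause on #14 doesn't count).
Remaining: 4 − 4 = 0.

0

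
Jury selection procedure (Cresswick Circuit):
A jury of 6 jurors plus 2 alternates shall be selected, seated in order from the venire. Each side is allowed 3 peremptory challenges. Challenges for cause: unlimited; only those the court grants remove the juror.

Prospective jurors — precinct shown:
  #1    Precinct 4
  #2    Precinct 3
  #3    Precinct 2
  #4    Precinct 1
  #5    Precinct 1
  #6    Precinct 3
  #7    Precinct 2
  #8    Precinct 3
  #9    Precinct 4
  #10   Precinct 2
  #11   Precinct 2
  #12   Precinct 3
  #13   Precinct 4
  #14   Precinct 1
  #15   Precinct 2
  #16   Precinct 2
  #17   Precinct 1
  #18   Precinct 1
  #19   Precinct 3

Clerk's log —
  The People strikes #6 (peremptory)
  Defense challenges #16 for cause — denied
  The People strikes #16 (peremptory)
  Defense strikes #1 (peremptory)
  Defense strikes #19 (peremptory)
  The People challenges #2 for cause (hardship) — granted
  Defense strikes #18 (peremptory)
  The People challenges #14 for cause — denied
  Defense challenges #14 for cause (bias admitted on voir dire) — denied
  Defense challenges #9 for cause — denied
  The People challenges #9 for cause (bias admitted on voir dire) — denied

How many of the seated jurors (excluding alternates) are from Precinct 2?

2

Removed: #1, #2, #6, #16, #18, #19.
Seated jurors 1–6: #3, #4, #5, #7, #8, #9 (alternates #10, #11 not counted).
Of those, in Precinct 2: #3, #7 → 2.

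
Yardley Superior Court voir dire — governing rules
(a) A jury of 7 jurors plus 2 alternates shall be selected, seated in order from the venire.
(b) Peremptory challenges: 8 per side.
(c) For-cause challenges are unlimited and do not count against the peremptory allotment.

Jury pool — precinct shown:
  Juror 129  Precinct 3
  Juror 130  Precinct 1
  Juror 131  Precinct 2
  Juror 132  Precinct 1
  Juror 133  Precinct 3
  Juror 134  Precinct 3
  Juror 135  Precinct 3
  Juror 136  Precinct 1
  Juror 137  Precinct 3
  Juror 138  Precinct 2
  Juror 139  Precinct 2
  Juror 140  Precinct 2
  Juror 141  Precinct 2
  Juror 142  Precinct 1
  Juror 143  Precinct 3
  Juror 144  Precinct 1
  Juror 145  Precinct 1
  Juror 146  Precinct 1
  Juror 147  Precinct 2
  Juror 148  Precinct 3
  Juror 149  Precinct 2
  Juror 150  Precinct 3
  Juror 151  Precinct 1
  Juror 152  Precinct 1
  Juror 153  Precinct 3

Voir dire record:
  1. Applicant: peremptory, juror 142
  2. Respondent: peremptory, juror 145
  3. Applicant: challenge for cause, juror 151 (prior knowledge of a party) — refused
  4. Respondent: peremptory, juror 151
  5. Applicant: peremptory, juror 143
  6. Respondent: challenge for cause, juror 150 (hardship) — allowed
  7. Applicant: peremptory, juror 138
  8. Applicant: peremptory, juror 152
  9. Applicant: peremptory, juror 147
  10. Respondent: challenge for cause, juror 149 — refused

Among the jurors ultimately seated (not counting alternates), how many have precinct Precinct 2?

1

Removed: #138, #142, #143, #145, #147, #150, #151, #152.
Seated jurors 1–7: #129, #130, #131, #132, #133, #134, #135 (alternates #136, #137 not counted).
Of those, in Precinct 2: #131 → 1.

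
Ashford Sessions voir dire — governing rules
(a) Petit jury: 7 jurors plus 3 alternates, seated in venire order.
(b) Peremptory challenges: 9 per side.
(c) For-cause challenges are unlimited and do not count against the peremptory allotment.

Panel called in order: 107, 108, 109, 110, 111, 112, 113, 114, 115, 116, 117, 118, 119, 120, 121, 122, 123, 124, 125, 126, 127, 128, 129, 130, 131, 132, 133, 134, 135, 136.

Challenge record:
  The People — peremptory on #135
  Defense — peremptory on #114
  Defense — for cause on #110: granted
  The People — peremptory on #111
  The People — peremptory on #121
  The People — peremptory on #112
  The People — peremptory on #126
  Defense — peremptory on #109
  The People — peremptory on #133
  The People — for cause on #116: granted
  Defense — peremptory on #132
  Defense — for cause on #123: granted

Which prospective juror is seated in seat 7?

119

Removed: #109, #110, #111, #112, #114, #116, #121, #123, #126, #132, #133, #135.
Filling seats in venire order through position 7: #107, #108, #113, #115, #117, #118, #119.
So seat 7 is #119.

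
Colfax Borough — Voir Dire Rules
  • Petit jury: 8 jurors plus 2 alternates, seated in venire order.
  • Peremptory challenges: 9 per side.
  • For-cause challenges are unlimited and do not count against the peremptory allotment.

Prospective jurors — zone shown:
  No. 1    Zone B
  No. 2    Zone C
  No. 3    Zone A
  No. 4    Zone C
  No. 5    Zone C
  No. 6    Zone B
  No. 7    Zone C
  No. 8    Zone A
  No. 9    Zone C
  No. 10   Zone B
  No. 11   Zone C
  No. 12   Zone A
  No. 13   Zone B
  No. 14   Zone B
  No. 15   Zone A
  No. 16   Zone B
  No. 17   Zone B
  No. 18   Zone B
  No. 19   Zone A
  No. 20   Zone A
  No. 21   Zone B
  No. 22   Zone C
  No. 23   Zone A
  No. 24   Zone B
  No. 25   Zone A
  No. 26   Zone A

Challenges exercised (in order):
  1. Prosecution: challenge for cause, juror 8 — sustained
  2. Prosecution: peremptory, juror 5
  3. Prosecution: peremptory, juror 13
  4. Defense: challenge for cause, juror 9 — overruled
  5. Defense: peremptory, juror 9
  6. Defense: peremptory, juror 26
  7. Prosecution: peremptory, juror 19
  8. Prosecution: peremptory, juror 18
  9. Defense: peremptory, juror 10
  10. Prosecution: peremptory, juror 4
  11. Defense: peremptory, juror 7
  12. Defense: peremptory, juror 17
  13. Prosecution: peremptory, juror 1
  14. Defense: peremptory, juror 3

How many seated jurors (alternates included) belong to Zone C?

3

Removed: #1, #3, #4, #5, #7, #8, #9, #10, #13, #17, #18, #19, #26.
Seated (10 incl. alternates): #2, #6, #11, #12, #14, #15, #16, #20, #21, #22.
Of those, in Zone C: #2, #11, #22 → 3.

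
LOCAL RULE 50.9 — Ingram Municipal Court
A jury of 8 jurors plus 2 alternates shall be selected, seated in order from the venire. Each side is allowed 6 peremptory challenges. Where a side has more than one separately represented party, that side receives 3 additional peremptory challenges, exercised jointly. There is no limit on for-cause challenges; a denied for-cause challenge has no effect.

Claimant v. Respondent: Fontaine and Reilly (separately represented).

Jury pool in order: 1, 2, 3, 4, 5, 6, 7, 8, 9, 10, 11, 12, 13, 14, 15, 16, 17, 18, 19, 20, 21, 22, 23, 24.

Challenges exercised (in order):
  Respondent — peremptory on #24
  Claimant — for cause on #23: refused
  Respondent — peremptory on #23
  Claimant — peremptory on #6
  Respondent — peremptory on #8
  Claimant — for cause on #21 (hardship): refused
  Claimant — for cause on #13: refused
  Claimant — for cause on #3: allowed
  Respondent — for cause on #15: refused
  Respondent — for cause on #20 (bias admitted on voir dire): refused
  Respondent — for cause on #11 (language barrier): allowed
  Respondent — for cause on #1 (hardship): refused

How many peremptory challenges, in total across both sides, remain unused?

Claimant allotment: 6. Respondent allotment: 6 base + 3 multi-party = 9.
Claimant peremptories used: #6 — 1 (for-cause on #23, #21, #13, #3 don't count).
Respondent peremptories used: #24, #23, #8 — 3 (for-cause on #15, #20, #11, #1 don't count).
Remaining: (6 − 1) + (9 − 3) = 11.

11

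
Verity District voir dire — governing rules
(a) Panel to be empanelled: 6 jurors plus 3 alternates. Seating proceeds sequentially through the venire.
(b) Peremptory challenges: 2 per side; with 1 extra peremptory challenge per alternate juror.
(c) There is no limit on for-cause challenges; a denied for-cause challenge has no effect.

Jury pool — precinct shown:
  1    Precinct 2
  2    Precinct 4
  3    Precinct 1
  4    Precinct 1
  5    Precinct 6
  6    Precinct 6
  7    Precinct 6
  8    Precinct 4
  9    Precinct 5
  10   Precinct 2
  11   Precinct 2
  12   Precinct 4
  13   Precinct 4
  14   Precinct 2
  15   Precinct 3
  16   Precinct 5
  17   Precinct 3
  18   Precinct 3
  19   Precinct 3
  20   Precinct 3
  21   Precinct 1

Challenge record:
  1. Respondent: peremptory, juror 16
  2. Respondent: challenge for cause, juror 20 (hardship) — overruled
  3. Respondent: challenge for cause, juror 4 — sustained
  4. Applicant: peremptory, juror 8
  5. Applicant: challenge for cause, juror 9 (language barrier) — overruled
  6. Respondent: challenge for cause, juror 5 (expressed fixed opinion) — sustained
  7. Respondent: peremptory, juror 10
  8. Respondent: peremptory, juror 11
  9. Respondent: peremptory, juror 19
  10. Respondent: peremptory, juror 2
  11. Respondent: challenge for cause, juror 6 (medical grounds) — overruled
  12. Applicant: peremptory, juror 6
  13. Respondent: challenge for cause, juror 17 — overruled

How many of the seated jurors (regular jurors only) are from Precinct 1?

Removed: #2, #4, #5, #6, #8, #10, #11, #16, #19.
Seated jurors 1–6: #1, #3, #7, #9, #12, #13 (alternates #14, #15, #17 not counted).
Of those, in Precinct 1: #3 → 1.

1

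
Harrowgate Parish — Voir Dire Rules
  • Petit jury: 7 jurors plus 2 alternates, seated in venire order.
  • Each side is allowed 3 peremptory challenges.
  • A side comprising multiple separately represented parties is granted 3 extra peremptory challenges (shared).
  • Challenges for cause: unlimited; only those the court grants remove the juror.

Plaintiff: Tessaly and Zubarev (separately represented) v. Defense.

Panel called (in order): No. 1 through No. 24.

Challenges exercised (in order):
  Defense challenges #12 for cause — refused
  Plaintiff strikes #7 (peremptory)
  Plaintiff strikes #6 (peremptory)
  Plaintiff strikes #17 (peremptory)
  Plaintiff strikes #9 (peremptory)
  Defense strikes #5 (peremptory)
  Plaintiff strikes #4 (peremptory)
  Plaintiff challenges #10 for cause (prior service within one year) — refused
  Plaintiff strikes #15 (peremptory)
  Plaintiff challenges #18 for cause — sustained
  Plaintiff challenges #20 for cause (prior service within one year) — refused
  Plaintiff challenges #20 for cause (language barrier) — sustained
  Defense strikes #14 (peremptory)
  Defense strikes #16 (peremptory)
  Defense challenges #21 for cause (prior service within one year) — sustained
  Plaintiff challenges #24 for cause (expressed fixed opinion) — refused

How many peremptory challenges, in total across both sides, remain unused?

Plaintiff allotment: 3 base + 3 multi-party = 6. Defense allotment: 3.
Plaintiff peremptories used: #7, #6, #17, #9, #4, #15 — 6 (for-cause on #10, #18, #20, #20, #24 don't count).
Defense peremptories used: #5, #14, #16 — 3 (for-cause on #12, #21 don't count).
Remaining: (6 − 6) + (3 − 3) = 0.

0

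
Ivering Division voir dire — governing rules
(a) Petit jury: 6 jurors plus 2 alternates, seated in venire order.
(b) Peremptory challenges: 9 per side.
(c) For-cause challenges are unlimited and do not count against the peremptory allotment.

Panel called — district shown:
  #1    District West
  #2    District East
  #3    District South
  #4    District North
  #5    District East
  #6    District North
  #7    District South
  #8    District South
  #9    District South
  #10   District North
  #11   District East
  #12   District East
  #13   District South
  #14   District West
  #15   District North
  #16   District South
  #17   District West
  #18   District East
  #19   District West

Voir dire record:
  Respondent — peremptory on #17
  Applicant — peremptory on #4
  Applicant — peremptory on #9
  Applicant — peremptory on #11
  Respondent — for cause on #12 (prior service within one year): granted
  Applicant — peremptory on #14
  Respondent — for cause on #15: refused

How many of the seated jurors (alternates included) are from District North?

Removed: #4, #9, #11, #12, #14, #17.
Seated (8 incl. alternates): #1, #2, #3, #5, #6, #7, #8, #10.
Of those, in District North: #6, #10 → 2.

2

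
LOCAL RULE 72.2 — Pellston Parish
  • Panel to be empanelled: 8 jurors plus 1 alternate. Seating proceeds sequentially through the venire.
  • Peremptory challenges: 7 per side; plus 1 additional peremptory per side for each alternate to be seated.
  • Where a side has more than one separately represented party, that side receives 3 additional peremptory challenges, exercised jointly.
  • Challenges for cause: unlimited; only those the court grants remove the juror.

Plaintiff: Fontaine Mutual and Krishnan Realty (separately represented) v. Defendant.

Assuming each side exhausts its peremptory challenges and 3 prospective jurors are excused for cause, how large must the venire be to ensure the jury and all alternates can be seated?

31

Seats to fill: 8 + 1 alternates = 9.
Peremptories — Plaintiff: 7 + 1×1 + 3 = 11; Defendant: 7 + 1×1 = 8; total 19.
For-cause removals: 3.
Minimum venire: 9 + 19 + 3 = 31.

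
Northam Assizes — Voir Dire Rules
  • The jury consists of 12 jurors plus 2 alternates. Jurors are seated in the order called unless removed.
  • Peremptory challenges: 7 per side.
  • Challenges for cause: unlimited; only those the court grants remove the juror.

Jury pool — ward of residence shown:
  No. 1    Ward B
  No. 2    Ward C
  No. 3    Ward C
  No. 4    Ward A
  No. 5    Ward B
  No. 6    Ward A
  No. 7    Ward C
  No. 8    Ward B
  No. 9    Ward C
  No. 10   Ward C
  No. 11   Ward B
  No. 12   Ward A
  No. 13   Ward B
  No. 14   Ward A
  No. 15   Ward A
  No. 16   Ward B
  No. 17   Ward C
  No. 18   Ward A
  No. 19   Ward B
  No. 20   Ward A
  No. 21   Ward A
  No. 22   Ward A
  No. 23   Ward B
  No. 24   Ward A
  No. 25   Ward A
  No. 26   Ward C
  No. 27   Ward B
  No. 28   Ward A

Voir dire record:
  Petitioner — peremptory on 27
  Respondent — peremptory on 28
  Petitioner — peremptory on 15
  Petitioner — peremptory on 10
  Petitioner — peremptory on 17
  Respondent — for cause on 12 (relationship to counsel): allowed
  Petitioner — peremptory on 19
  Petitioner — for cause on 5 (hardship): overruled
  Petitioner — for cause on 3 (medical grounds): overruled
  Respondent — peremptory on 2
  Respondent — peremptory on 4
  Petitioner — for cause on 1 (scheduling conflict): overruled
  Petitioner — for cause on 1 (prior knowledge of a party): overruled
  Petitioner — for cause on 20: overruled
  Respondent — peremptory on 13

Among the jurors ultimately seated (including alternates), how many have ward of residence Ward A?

6

Removed: #2, #4, #10, #12, #13, #15, #17, #19, #27, #28.
Seated (14 incl. alternates): #1, #3, #5, #6, #7, #8, #9, #11, #14, #16, #18, #20, #21, #22.
Of those, in Ward A: #6, #14, #18, #20, #21, #22 → 6.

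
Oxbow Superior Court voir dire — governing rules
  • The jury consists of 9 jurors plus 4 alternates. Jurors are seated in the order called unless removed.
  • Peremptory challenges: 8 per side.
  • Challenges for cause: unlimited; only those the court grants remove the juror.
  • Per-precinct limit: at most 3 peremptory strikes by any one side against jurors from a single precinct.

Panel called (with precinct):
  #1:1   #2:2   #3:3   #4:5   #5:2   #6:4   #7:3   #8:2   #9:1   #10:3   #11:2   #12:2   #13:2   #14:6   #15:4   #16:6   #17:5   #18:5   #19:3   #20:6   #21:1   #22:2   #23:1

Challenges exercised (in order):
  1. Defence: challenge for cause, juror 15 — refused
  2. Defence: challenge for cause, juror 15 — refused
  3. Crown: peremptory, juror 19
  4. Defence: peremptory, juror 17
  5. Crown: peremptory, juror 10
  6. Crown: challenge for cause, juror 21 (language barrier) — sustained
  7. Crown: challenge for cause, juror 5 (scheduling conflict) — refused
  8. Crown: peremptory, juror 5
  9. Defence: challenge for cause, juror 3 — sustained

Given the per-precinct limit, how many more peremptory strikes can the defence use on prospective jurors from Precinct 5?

2

Defence peremptories so far: #17 — 1 of 8 used, 7 left overall.
Against Precinct 5: #17 — 1 used; per-precinct cap 3 leaves 2.
Binding limit: min(7, 2) = 2.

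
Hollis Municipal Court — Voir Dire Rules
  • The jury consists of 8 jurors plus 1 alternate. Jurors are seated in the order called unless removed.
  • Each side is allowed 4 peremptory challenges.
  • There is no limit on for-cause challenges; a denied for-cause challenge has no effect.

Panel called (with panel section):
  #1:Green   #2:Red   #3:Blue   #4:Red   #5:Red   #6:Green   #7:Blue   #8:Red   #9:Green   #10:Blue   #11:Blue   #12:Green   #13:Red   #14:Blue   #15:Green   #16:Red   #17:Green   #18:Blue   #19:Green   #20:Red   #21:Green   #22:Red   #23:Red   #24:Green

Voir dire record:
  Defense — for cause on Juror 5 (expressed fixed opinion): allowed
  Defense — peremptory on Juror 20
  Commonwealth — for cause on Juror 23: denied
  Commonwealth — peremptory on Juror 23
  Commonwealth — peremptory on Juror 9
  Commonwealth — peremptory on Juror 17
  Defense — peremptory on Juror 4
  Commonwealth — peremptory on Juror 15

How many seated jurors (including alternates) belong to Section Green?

3

Removed: #4, #5, #9, #15, #17, #20, #23.
Seated (9 incl. alternates): #1, #2, #3, #6, #7, #8, #10, #11, #12.
Of those, in Section Green: #1, #6, #12 → 3.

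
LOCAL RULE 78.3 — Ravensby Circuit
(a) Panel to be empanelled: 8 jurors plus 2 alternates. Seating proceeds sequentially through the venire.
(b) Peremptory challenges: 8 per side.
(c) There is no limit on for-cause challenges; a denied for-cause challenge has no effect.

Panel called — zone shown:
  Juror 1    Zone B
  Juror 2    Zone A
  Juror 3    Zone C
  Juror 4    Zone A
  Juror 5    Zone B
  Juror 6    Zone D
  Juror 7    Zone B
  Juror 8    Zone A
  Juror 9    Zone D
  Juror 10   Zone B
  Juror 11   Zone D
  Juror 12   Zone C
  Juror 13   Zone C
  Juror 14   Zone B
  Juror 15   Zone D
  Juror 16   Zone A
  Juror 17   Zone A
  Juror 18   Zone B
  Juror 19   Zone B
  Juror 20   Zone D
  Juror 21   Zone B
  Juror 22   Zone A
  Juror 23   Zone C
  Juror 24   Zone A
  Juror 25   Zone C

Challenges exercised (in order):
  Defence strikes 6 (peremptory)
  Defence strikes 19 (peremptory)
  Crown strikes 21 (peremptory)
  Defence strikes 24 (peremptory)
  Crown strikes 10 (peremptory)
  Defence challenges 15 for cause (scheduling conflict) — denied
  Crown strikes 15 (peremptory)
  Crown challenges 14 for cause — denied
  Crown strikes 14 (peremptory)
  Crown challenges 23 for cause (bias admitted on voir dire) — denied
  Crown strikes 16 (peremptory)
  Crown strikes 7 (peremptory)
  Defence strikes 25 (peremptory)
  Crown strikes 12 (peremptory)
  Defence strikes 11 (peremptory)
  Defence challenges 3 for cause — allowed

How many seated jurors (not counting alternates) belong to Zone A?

Removed: #3, #6, #7, #10, #11, #12, #14, #15, #16, #19, #21, #24, #25.
Seated jurors 1–8: #1, #2, #4, #5, #8, #9, #13, #17 (alternates #18, #20 not counted).
Of those, in Zone A: #2, #4, #8, #17 → 4.

4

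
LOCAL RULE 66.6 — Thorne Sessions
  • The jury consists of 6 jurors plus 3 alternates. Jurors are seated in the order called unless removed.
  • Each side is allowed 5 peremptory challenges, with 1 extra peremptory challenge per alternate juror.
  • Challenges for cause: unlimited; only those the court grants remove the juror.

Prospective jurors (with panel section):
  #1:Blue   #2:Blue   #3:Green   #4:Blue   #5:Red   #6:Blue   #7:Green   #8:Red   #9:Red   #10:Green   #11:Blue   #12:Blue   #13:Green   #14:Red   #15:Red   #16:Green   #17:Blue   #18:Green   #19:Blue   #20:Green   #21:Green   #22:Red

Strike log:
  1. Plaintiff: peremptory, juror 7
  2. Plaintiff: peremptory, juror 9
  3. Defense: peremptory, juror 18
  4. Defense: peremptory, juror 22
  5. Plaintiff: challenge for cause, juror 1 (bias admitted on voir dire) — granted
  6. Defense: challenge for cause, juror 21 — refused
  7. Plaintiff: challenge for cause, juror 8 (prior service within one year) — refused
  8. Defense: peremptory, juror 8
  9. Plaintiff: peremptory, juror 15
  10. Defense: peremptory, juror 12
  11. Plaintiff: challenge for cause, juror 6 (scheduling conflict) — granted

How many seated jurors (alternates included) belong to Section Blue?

3

Removed: #1, #6, #7, #8, #9, #12, #15, #18, #22.
Seated (9 incl. alternates): #2, #3, #4, #5, #10, #11, #13, #14, #16.
Of those, in Section Blue: #2, #4, #11 → 3.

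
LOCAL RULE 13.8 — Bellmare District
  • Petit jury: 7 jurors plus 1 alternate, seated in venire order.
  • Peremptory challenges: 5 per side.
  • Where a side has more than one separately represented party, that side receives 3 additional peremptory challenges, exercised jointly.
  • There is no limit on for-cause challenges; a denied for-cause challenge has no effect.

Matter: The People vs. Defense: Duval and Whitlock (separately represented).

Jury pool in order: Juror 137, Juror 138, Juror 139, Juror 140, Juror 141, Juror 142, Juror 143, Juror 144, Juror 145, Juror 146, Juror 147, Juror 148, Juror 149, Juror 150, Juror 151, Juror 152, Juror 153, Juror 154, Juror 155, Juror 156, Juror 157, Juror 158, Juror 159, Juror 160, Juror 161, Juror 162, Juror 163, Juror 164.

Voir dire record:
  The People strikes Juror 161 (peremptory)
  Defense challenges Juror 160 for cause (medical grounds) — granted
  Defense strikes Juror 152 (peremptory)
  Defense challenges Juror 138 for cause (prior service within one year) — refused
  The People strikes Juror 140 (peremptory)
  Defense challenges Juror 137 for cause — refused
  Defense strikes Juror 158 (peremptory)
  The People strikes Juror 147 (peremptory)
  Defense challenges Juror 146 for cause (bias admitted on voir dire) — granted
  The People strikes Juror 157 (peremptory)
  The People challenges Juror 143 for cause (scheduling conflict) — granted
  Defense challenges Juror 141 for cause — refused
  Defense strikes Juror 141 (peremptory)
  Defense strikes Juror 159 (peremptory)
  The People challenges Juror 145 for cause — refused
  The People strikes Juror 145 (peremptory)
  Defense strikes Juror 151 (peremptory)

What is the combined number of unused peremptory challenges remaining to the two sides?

3

The People allotment: 5. Defense allotment: 5 base + 3 multi-party = 8.
The People peremptories used: #161, #140, #147, #157, #145 — 5 (for-cause on #143, #145 don't count).
Defense peremptories used: #152, #158, #141, #159, #151 — 5 (for-cause on #160, #138, #137, #146, #141 don't count).
Remaining: (5 − 5) + (8 − 5) = 3.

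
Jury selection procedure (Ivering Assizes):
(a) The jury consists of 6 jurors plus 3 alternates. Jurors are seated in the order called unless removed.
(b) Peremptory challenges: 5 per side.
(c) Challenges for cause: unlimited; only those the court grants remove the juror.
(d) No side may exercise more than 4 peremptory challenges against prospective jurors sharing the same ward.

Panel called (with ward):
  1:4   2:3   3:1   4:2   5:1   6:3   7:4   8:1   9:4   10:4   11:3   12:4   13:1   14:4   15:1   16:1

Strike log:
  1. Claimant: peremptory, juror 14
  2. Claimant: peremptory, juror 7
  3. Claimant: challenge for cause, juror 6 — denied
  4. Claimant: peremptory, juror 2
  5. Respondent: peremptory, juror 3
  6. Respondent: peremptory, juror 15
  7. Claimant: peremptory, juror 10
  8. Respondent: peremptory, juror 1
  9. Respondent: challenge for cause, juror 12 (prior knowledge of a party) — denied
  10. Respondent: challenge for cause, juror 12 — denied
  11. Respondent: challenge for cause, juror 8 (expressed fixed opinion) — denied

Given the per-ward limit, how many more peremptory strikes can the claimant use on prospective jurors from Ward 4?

Claimant peremptories so far: #14, #7, #2, #10 — 4 of 5 used, 1 left overall.
Against Ward 4: #14, #7, #10 — 3 used; per-ward cap 4 leaves 1.
Binding limit: min(1, 1) = 1.

1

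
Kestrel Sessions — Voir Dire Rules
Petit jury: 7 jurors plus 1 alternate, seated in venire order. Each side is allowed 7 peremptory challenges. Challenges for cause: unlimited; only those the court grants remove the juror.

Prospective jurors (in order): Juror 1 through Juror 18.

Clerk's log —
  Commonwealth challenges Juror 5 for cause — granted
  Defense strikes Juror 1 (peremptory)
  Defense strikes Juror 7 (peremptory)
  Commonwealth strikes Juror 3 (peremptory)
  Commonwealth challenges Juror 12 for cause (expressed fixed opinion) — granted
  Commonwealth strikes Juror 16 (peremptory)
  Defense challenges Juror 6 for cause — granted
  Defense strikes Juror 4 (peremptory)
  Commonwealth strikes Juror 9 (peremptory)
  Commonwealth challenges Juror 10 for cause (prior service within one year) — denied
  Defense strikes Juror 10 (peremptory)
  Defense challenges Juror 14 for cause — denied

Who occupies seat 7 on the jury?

17

Removed: #1, #3, #4, #5, #6, #7, #9, #10, #12, #16. (#14 stays — for-cause denied.)
Seating in order: seats 1–7 → #2, #8, #11, #13, #14, #15, #17; alternates → #18.
So seat 7 is #17.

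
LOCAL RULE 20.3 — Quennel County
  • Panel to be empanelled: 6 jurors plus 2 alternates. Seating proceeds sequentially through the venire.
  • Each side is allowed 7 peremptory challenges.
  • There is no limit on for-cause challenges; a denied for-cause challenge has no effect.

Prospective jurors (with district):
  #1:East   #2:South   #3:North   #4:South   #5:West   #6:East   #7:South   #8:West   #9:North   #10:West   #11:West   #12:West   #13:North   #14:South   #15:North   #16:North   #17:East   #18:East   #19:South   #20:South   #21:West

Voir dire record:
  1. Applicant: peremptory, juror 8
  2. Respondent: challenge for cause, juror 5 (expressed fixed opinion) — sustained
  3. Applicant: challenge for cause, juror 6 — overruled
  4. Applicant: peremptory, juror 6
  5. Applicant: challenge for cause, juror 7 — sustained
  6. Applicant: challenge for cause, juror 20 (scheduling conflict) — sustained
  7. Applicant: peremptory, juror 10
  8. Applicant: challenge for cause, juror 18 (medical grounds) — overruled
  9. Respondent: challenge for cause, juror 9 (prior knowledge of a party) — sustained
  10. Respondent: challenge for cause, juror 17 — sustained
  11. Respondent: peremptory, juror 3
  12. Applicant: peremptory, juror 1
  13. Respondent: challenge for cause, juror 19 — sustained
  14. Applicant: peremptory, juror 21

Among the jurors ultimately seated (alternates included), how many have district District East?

0

Removed: #1, #3, #5, #6, #7, #8, #9, #10, #17, #19, #20, #21.
Seated (8 incl. alternates): #2, #4, #11, #12, #13, #14, #15, #16.
None of those are in District East → 0.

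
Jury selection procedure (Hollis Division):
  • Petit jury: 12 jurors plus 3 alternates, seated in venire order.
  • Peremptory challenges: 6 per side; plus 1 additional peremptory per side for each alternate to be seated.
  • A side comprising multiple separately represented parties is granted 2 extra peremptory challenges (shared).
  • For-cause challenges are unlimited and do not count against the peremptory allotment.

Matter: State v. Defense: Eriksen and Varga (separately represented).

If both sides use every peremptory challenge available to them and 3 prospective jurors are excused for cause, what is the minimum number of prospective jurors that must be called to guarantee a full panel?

38

Seats to fill: 12 + 3 alternates = 15.
Peremptories — State: 6 + 1×3 = 9; Defense: 6 + 1×3 + 2 = 11; total 20.
For-cause removals: 3.
Minimum venire: 15 + 20 + 3 = 38.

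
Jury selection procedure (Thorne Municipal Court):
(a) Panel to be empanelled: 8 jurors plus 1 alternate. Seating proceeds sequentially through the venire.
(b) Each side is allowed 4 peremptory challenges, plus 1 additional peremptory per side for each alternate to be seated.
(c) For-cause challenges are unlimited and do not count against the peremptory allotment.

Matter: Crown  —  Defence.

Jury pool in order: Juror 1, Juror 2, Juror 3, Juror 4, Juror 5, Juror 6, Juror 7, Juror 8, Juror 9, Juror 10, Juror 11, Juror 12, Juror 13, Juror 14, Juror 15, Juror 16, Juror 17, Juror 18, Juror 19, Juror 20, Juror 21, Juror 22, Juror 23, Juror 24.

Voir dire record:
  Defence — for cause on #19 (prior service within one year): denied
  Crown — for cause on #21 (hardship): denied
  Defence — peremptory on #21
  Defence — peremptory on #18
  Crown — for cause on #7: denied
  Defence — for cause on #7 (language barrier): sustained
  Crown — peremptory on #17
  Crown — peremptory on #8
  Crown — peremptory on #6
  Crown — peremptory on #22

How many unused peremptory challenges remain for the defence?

3

Defence allotment: 4 base + 1 × 1 alternate = 5.
Defence peremptories used: #21, #18 — 2 (for-cause on #19, #7 don't count).
Remaining: 5 − 2 = 3.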